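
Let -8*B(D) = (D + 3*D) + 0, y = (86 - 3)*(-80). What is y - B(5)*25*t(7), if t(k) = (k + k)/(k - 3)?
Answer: -25685/4 ≈ -6421.3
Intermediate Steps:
y = -6640 (y = 83*(-80) = -6640)
B(D) = -D/2 (B(D) = -((D + 3*D) + 0)/8 = -(4*D + 0)/8 = -D/2)
t(k) = 2*k/(-3 + k) (t(k) = (2*k)/(-3 + k) = 2*k/(-3 + k))
y - B(5)*25*t(7) = -6640 - -½*5*25*2*7/(-3 + 7) = -6640 - (-5/2*25)*2*7/4 = -6640 - (-125)*2*7*(¼)/2 = -6640 - (-125)*7/(2*2) = -6640 - 1*(-875/4) = -6640 + 875/4 = -25685/4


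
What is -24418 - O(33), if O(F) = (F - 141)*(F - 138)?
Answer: -35758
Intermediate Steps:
O(F) = (-141 + F)*(-138 + F)
-24418 - O(33) = -24418 - (19458 + 33² - 279*33) = -24418 - (19458 + 1089 - 9207) = -24418 - 1*11340 = -24418 - 11340 = -35758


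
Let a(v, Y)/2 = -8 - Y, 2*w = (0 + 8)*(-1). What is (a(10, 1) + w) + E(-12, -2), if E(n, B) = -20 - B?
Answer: -40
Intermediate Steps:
w = -4 (w = ((0 + 8)*(-1))/2 = (8*(-1))/2 = (1/2)*(-8) = -4)
a(v, Y) = -16 - 2*Y (a(v, Y) = 2*(-8 - Y) = -16 - 2*Y)
(a(10, 1) + w) + E(-12, -2) = ((-16 - 2*1) - 4) + (-20 - 1*(-2)) = ((-16 - 2) - 4) + (-20 + 2) = (-18 - 4) - 18 = -22 - 18 = -40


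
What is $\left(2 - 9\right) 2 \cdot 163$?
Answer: $-2282$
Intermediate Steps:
$\left(2 - 9\right) 2 \cdot 163 = \left(-7\right) 2 \cdot 163 = \left(-14\right) 163 = -2282$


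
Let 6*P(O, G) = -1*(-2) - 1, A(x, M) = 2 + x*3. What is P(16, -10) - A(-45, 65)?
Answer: 799/6 ≈ 133.17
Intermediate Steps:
A(x, M) = 2 + 3*x
P(O, G) = 1/6 (P(O, G) = (-1*(-2) - 1)/6 = (2 - 1)/6 = (1/6)*1 = 1/6)
P(16, -10) - A(-45, 65) = 1/6 - (2 + 3*(-45)) = 1/6 - (2 - 135) = 1/6 - 1*(-133) = 1/6 + 133 = 799/6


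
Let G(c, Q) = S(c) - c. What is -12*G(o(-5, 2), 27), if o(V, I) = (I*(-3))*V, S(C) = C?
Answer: 0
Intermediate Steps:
o(V, I) = -3*I*V (o(V, I) = (-3*I)*V = -3*I*V)
G(c, Q) = 0 (G(c, Q) = c - c = 0)
-12*G(o(-5, 2), 27) = -12*0 = 0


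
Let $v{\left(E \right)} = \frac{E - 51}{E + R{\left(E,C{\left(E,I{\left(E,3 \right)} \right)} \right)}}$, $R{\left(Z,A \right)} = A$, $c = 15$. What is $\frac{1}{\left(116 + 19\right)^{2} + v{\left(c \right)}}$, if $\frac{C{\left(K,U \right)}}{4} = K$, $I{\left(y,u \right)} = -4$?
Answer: $\frac{25}{455613} \approx 5.4871 \cdot 10^{-5}$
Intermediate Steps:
$C{\left(K,U \right)} = 4 K$
$v{\left(E \right)} = \frac{-51 + E}{5 E}$ ($v{\left(E \right)} = \frac{E - 51}{E + 4 E} = \frac{-51 + E}{5 E}$)
$\frac{1}{\left(116 + 19\right)^{2} + v{\left(c \right)}} = \frac{1}{\left(116 + 19\right)^{2} + \frac{-51 + 15}{5 \cdot 15}} = \frac{1}{135^{2} + \frac{1}{5} \cdot \frac{1}{15} \left(-36\right)} = \frac{1}{18225 - \frac{12}{25}} = \frac{1}{\frac{455613}{25}} = \frac{25}{455613}$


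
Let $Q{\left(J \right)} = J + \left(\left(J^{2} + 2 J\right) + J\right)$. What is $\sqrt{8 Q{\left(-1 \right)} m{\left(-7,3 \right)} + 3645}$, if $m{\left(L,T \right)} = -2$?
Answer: $\sqrt{3693} \approx 60.77$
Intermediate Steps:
$Q{\left(J \right)} = J^{2} + 4 J$ ($Q{\left(J \right)} = J + \left(J^{2} + 3 J\right) = J^{2} + 4 J$)
$\sqrt{8 Q{\left(-1 \right)} m{\left(-7,3 \right)} + 3645} = \sqrt{8 \left(- (4 - 1)\right) \left(-2\right) + 3645} = \sqrt{8 \left(\left(-1\right) 3\right) \left(-2\right) + 3645} = \sqrt{8 \left(-3\right) \left(-2\right) + 3645} = \sqrt{\left(-24\right) \left(-2\right) + 3645} = \sqrt{48 + 3645} = \sqrt{3693}$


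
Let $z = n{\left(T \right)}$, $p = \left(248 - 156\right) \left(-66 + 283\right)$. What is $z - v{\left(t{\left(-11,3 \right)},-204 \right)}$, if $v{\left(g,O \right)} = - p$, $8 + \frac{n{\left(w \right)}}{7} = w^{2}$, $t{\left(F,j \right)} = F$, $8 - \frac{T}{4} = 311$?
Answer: $10302516$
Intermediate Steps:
$T = -1212$ ($T = 32 - 1244 = -1212$)
$n{\left(w \right)} = -56 + 7 w^{2}$
$p = 19964$ ($p = 92 \cdot 217 = 19964$)
$v{\left(g,O \right)} = -19964$ ($v{\left(g,O \right)} = \left(-1\right) 19964 = -19964$)
$z = 10282552$ ($z = -56 + 7 \left(-1212\right)^{2} = -56 + 7 \cdot 1468944 = -56 + 10282608 = 10282552$)
$z - v{\left(t{\left(-11,3 \right)},-204 \right)} = 10282552 - -19964 = 10282552 + 19964 = 10302516$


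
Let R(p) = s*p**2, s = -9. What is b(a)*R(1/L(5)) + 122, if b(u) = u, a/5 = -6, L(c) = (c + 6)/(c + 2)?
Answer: 27992/121 ≈ 231.34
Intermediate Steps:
L(c) = (6 + c)/(2 + c)
a = -30 (a = 5*(-6) = -30)
R(p) = -9*p**2
b(a)*R(1/L(5)) + 122 = -(-270)*(1/((6 + 5)/(2 + 5)))**2 + 122 = -(-270)*(1/(11/7))**2 + 122 = -(-270)*(7/11)**2 + 122 = -(-270)*49/121 + 122 = -30*(-441/121) + 122 = 13230/121 + 122 = 27992/121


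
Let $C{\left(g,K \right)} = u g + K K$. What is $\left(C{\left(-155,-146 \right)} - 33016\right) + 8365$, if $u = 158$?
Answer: $-27825$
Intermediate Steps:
$C{\left(g,K \right)} = K^{2} + 158 g$ ($C{\left(g,K \right)} = 158 g + K K = 158 g + K^{2} = K^{2} + 158 g$)
$\left(C{\left(-155,-146 \right)} - 33016\right) + 8365 = \left(\left(\left(-146\right)^{2} + 158 \left(-155\right)\right) - 33016\right) + 8365 = \left(\left(21316 - 24490\right) - 33016\right) + 8365 = \left(-3174 - 33016\right) + 8365 = -36190 + 8365 = -27825$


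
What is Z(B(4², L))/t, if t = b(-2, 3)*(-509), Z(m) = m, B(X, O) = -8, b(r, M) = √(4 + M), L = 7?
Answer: 8*√7/3563 ≈ 0.0059405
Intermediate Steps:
t = -509*√7 (t = √(4 + 3)*(-509) = √7*(-509) = -509*√7 ≈ -1346.7)
Z(B(4², L))/t = -8*(-√7/3563) = -(-8)*√7/3563 = 8*√7/3563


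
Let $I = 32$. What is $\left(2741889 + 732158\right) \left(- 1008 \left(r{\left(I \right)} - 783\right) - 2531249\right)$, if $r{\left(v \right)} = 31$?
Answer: $-6160294783951$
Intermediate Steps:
$\left(2741889 + 732158\right) \left(- 1008 \left(r{\left(I \right)} - 783\right) - 2531249\right) = \left(2741889 + 732158\right) \left(- 1008 \left(31 - 783\right) - 2531249\right) = 3474047 \left(\left(-1008\right) \left(-752\right) - 2531249\right) = 3474047 \left(758016 - 2531249\right) = 3474047 \left(-1773233\right) = -6160294783951$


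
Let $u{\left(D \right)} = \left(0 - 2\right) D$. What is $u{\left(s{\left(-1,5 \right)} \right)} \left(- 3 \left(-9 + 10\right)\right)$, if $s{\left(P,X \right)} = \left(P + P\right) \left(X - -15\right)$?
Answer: $-240$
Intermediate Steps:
$s{\left(P,X \right)} = 2 P \left(15 + X\right)$ ($s{\left(P,X \right)} = 2 P \left(X + \left(20 - 5\right)\right) = 2 P \left(X + 15\right) = 2 P \left(15 + X\right)$)
$u{\left(D \right)} = - 2 D$
$u{\left(s{\left(-1,5 \right)} \right)} \left(- 3 \left(-9 + 10\right)\right) = - 2 \cdot 2 \left(-1\right) \left(15 + 5\right) \left(- 3 \left(-9 + 10\right)\right) = - 2 \cdot 2 \left(-1\right) 20 \left(\left(-3\right) 1\right) = \left(-2\right) \left(-40\right) \left(-3\right) = 80 \left(-3\right) = -240$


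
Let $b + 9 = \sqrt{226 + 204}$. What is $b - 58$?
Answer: $-67 + \sqrt{430} \approx -46.264$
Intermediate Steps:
$b = -9 + \sqrt{430}$ ($b = -9 + \sqrt{226 + 204} = -9 + \sqrt{430} \approx 11.736$)
$b - 58 = \left(-9 + \sqrt{430}\right) - 58 = -67 + \sqrt{430}$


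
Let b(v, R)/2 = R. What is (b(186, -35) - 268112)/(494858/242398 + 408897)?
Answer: -1250130393/1906082882 ≈ -0.65586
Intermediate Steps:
b(v, R) = 2*R
(b(186, -35) - 268112)/(494858/242398 + 408897) = (2*(-35) - 268112)/(494858/242398 + 408897) = (-70 - 268112)/(494858*(1/242398) + 408897) = -268182/(19033/9323 + 408897) = -268182/3812165764/9323 = -268182*9323/3812165764 = -1250130393/1906082882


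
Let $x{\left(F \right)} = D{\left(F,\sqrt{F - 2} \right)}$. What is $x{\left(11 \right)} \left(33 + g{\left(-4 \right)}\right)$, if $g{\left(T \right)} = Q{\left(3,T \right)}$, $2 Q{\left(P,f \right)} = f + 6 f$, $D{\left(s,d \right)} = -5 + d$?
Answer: $-38$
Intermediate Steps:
$x{\left(F \right)} = -5 + \sqrt{-2 + F}$ ($x{\left(F \right)} = -5 + \sqrt{F - 2} = -5 + \sqrt{-2 + F}$)
$Q{\left(P,f \right)} = \frac{7 f}{2}$ ($Q{\left(P,f \right)} = \frac{f + 6 f}{2} = \frac{7 f}{2}$)
$g{\left(T \right)} = \frac{7 T}{2}$
$x{\left(11 \right)} \left(33 + g{\left(-4 \right)}\right) = \left(-5 + \sqrt{-2 + 11}\right) \left(33 + \frac{7}{2} \left(-4\right)\right) = \left(-5 + \sqrt{9}\right) \left(33 - 14\right) = \left(-5 + 3\right) 19 = \left(-2\right) 19 = -38$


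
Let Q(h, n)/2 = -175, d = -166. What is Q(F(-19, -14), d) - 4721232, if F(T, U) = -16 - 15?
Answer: -4721582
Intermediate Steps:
F(T, U) = -31
Q(h, n) = -350 (Q(h, n) = 2*(-175) = -350)
Q(F(-19, -14), d) - 4721232 = -350 - 4721232 = -4721582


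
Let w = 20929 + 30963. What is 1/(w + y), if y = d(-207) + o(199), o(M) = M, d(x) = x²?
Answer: 1/94940 ≈ 1.0533e-5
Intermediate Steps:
w = 51892
y = 43048 (y = (-207)² + 199 = 42849 + 199 = 43048)
1/(w + y) = 1/(51892 + 43048) = 1/94940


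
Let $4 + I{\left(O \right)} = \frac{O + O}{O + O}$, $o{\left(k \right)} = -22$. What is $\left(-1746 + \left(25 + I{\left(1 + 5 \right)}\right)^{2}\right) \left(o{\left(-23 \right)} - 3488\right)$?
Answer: $4429620$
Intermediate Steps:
$I{\left(O \right)} = -3$ ($I{\left(O \right)} = -4 + \frac{O + O}{O + O} = -4 + \frac{2 O}{2 O} = -4 + 2 O \frac{1}{2 O} = -4 + 1 = -3$)
$\left(-1746 + \left(25 + I{\left(1 + 5 \right)}\right)^{2}\right) \left(o{\left(-23 \right)} - 3488\right) = \left(-1746 + \left(25 - 3\right)^{2}\right) \left(-22 - 3488\right) = \left(-1746 + 22^{2}\right) \left(-3510\right) = \left(-1746 + 484\right) \left(-3510\right) = \left(-1262\right) \left(-3510\right) = 4429620$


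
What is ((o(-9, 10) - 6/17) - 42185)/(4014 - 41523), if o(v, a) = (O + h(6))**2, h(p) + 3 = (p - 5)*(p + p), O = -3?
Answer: 716539/637653 ≈ 1.1237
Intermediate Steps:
h(p) = -3 + 2*p*(-5 + p) (h(p) = -3 + (p - 5)*(p + p) = -3 + (-5 + p)*(2*p) = -3 + 2*p*(-5 + p))
o(v, a) = 36 (o(v, a) = (-3 + (-3 - 10*6 + 2*6**2))**2 = (-3 + (-3 - 60 + 2*36))**2 = (-3 + (-3 - 60 + 72))**2 = (-3 + 9)**2 = 6**2 = 36)
((o(-9, 10) - 6/17) - 42185)/(4014 - 41523) = ((36 - 6/17) - 42185)/(4014 - 41523) = ((36 + (1/17)*(-6)) - 42185)/(-37509) = ((36 - 6/17) - 42185)*(-1/37509) = (606/17 - 42185)*(-1/37509) = -716539/17*(-1/37509) = 716539/637653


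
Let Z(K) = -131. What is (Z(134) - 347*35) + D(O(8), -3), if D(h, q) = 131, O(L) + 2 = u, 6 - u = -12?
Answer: -12145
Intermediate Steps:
u = 18 (u = 6 - 1*(-12) = 6 + 12 = 18)
O(L) = 16 (O(L) = -2 + 18 = 16)
(Z(134) - 347*35) + D(O(8), -3) = (-131 - 347*35) + 131 = (-131 - 12145) + 131 = -12276 + 131 = -12145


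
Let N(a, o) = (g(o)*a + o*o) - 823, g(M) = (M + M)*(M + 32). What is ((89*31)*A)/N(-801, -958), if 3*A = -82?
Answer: 226238/4260690225 ≈ 5.3099e-5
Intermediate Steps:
A = -82/3 (A = (1/3)*(-82) = -82/3 ≈ -27.333)
g(M) = 2*M*(32 + M) (g(M) = (2*M)*(32 + M) = 2*M*(32 + M))
N(a, o) = -823 + o**2 + 2*a*o*(32 + o) (N(a, o) = ((2*o*(32 + o))*a + o*o) - 823 = (2*a*o*(32 + o) + o**2) - 823 = (o**2 + 2*a*o*(32 + o)) - 823 = -823 + o**2 + 2*a*o*(32 + o))
((89*31)*A)/N(-801, -958) = ((89*31)*(-82/3))/(-823 + (-958)**2 + 2*(-801)*(-958)*(32 - 958)) = (2759*(-82/3))/(-823 + 917764 + 2*(-801)*(-958)*(-926)) = -226238/(3*(-823 + 917764 - 1421147016)) = -226238/3/(-1420230075) = -226238/3*(-1/1420230075) = 226238/4260690225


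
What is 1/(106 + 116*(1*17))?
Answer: 1/2078 ≈ 0.00048123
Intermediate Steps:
1/(106 + 116*(1*17)) = 1/(106 + 116*17) = 1/(106 + 1972) = 1/2078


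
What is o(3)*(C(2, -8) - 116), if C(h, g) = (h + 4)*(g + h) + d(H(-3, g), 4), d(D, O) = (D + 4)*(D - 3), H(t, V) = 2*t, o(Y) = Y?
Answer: -402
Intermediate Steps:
d(D, O) = (-3 + D)*(4 + D) (d(D, O) = (4 + D)*(-3 + D) = (-3 + D)*(4 + D))
C(h, g) = 18 + (4 + h)*(g + h) (C(h, g) = (h + 4)*(g + h) + (-12 + 2*(-3) + (2*(-3))²) = (4 + h)*(g + h) + (-12 - 6 + (-6)²) = (4 + h)*(g + h) + (-12 - 6 + 36) = (4 + h)*(g + h) + 18 = 18 + (4 + h)*(g + h))
o(3)*(C(2, -8) - 116) = 3*((18 + 2² + 4*(-8) + 4*2 - 8*2) - 116) = 3*((18 + 4 - 32 + 8 - 16) - 116) = 3*(-18 - 116) = 3*(-134) = -402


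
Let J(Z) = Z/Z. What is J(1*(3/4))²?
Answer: 1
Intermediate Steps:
J(Z) = 1
J(1*(3/4))² = 1² = 1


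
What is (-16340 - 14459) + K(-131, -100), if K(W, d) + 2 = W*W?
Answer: -13640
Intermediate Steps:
K(W, d) = -2 + W² (K(W, d) = -2 + W*W = -2 + W²)
(-16340 - 14459) + K(-131, -100) = (-16340 - 14459) + (-2 + (-131)²) = -30799 + (-2 + 17161) = -30799 + 17159 = -13640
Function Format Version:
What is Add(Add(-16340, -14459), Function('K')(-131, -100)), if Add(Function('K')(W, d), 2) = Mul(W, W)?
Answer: -13640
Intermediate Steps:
Function('K')(W, d) = Add(-2, Pow(W, 2)) (Function('K')(W, d) = Add(-2, Mul(W, W)) = Add(-2, Pow(W, 2)))
Add(Add(-16340, -14459), Function('K')(-131, -100)) = Add(Add(-16340, -14459), Add(-2, Pow(-131, 2))) = Add(-30799, Add(-2, 17161)) = Add(-30799, 17159) = -13640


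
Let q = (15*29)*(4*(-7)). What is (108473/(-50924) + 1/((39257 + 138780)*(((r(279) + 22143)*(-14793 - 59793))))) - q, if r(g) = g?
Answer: 23080530426424123220633/1895284693304125362 ≈ 12178.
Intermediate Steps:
q = -12180 (q = 435*(-28) = -12180)
(108473/(-50924) + 1/((39257 + 138780)*(((r(279) + 22143)*(-14793 - 59793))))) - q = (108473/(-50924) + 1/((39257 + 138780)*(((279 + 22143)*(-14793 - 59793))))) - 1*(-12180) = (108473*(-1/50924) + 1/(178037*((22422*(-74586))))) + 12180 = (-108473/50924 + (1/178037)/(-1672367292)) + 12180 = (-108473/50924 + (1/178037)*(-1/1672367292)) + 12180 = (-108473/50924 - 1/297743255565804) + 12180 = -4037138020123688527/1895284693304125362 + 12180 = 23080530426424123220633/1895284693304125362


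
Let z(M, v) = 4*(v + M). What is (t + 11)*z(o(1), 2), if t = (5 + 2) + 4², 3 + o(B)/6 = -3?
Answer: -4624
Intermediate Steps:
o(B) = -36 (o(B) = -18 + 6*(-3) = -18 - 18 = -36)
z(M, v) = 4*M + 4*v (z(M, v) = 4*(M + v) = 4*M + 4*v)
t = 23 (t = 7 + 16 = 23)
(t + 11)*z(o(1), 2) = (23 + 11)*(4*(-36) + 4*2) = 34*(-144 + 8) = 34*(-136) = -4624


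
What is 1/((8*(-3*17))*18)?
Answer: -1/7344 ≈ -0.00013617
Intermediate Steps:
1/((8*(-3*17))*18) = 1/((8*(-51))*18) = 1/(-408*18) = 1/(-7344) = -1/7344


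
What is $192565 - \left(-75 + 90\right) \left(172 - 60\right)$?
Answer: $190885$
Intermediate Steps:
$192565 - \left(-75 + 90\right) \left(172 - 60\right) = 192565 - 15 \cdot 112 = 192565 - 1680 = 190885$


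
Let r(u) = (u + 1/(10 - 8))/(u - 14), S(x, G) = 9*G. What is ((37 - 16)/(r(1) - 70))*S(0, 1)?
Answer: -4914/1823 ≈ -2.6956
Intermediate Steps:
r(u) = (1/2 + u)/(-14 + u) (r(u) = (u + 1/2)/(-14 + u) = (1/2 + u)/(-14 + u))
((37 - 16)/(r(1) - 70))*S(0, 1) = ((37 - 16)/((1/2 + 1)/(-14 + 1) - 70))*(9*1) = (21/((3/2)/(-13) - 70))*9 = (21/(-1/13*3/2 - 70))*9 = (21/(-3/26 - 70))*9 = (21/(-1823/26))*9 = (21*(-26/1823))*9 = -546/1823*9 = -4914/1823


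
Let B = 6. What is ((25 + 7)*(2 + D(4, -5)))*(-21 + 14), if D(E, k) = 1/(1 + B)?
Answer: -480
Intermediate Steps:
D(E, k) = ⅐ (D(E, k) = 1/(1 + 6) = 1/7 = ⅐)
((25 + 7)*(2 + D(4, -5)))*(-21 + 14) = ((25 + 7)*(2 + ⅐))*(-21 + 14) = (32*(15/7))*(-7) = (480/7)*(-7) = -480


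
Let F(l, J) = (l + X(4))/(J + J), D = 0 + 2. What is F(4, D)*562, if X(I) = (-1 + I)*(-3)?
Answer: -1405/2 ≈ -702.50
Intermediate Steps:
X(I) = 3 - 3*I
D = 2
F(l, J) = (-9 + l)/(2*J) (F(l, J) = (l + (3 - 3*4))/(J + J) = (l + (3 - 12))/((2*J)) = (l - 9)*(1/(2*J)) = (-9 + l)*(1/(2*J)) = (-9 + l)/(2*J))
F(4, D)*562 = ((½)*(-9 + 4)/2)*562 = ((½)*(½)*(-5))*562 = -5/4*562 = -1405/2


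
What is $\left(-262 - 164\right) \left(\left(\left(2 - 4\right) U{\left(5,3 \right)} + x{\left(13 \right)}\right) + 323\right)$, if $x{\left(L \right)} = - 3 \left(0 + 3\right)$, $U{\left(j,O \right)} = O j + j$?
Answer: $-116724$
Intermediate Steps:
$U{\left(j,O \right)} = j + O j$
$x{\left(L \right)} = -9$ ($x{\left(L \right)} = \left(-3\right) 3 = -9$)
$\left(-262 - 164\right) \left(\left(\left(2 - 4\right) U{\left(5,3 \right)} + x{\left(13 \right)}\right) + 323\right) = \left(-262 - 164\right) \left(\left(\left(2 - 4\right) 5 \left(1 + 3\right) - 9\right) + 323\right) = - 426 \left(\left(- 2 \cdot 5 \cdot 4 - 9\right) + 323\right) = - 426 \left(\left(\left(-2\right) 20 - 9\right) + 323\right) = - 426 \left(\left(-40 - 9\right) + 323\right) = - 426 \left(-49 + 323\right) = \left(-426\right) 274 = -116724$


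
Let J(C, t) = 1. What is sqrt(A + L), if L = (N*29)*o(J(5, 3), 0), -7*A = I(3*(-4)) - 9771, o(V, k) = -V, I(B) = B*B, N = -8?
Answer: sqrt(78757)/7 ≈ 40.091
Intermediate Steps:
I(B) = B**2
A = 9627/7 (A = -((3*(-4))**2 - 9771)/7 = -((-12)**2 - 9771)/7 = -(144 - 9771)/7 = -1/7*(-9627) = 9627/7 ≈ 1375.3)
L = 232 (L = (-8*29)*(-1*1) = -232*(-1) = 232)
sqrt(A + L) = sqrt(9627/7 + 232) = sqrt(11251/7) = sqrt(78757)/7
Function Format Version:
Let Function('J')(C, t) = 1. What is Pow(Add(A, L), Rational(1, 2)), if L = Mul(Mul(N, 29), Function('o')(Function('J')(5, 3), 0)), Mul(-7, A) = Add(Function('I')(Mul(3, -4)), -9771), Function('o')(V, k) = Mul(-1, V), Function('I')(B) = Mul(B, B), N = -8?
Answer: Mul(Rational(1, 7), Pow(78757, Rational(1, 2))) ≈ 40.091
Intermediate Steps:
Function('I')(B) = Pow(B, 2)
A = Rational(9627, 7) (A = Mul(Rational(-1, 7), Add(Pow(Mul(3, -4), 2), -9771)) = Mul(Rational(-1, 7), Add(Pow(-12, 2), -9771)) = Mul(Rational(-1, 7), Add(144, -9771)) = Mul(Rational(-1, 7), -9627) = Rational(9627, 7) ≈ 1375.3)
L = 232 (L = Mul(Mul(-8, 29), Mul(-1, 1)) = Mul(-232, -1) = 232)
Pow(Add(A, L), Rational(1, 2)) = Pow(Add(Rational(9627, 7), 232), Rational(1, 2)) = Pow(Rational(11251, 7), Rational(1, 2)) = Mul(Rational(1, 7), Pow(78757, Rational(1, 2)))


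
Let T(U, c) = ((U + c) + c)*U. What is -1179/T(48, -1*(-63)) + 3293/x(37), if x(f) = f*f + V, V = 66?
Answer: 2867919/1331680 ≈ 2.1536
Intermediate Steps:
x(f) = 66 + f² (x(f) = f*f + 66 = f² + 66 = 66 + f²)
T(U, c) = U*(U + 2*c) (T(U, c) = (U + 2*c)*U = U*(U + 2*c))
-1179/T(48, -1*(-63)) + 3293/x(37) = -1179*1/(48*(48 + 2*(-1*(-63)))) + 3293/(66 + 37²) = -1179*1/(48*(48 + 2*63)) + 3293/(66 + 1369) = -1179*1/(48*(48 + 126)) + 3293/1435 = -1179/(48*174) + 3293*(1/1435) = -1179/8352 + 3293/1435 = -1179*1/8352 + 3293/1435 = -131/928 + 3293/1435 = 2867919/1331680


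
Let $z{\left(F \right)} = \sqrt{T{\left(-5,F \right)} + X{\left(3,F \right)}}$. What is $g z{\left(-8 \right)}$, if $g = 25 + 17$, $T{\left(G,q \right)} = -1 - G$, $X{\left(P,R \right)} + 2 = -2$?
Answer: $0$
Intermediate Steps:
$X{\left(P,R \right)} = -4$ ($X{\left(P,R \right)} = -2 - 2 = -4$)
$g = 42$
$z{\left(F \right)} = 0$ ($z{\left(F \right)} = \sqrt{\left(-1 - -5\right) - 4} = \sqrt{\left(-1 + 5\right) - 4} = \sqrt{4 - 4} = \sqrt{0} = 0$)
$g z{\left(-8 \right)} = 42 \cdot 0 = 0$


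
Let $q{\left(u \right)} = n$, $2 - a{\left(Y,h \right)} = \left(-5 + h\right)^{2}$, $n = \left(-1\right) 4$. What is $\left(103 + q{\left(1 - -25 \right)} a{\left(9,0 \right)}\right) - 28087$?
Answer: $-27892$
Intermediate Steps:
$n = -4$
$a{\left(Y,h \right)} = 2 - \left(-5 + h\right)^{2}$
$q{\left(u \right)} = -4$
$\left(103 + q{\left(1 - -25 \right)} a{\left(9,0 \right)}\right) - 28087 = \left(103 - 4 \left(2 - \left(-5 + 0\right)^{2}\right)\right) - 28087 = \left(103 - 4 \left(2 - \left(-5\right)^{2}\right)\right) - 28087 = \left(103 - 4 \left(2 - 25\right)\right) - 28087 = \left(103 - -92\right) - 28087 = \left(103 + 92\right) - 28087 = 195 - 28087 = -27892$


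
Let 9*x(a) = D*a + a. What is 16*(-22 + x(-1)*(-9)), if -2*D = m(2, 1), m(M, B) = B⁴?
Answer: -344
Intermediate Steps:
D = -½ (D = -½*1⁴ = -½*1 = -½ ≈ -0.50000)
x(a) = a/18 (x(a) = (-a/2 + a)/9 = (a/2)/9 = a/18)
16*(-22 + x(-1)*(-9)) = 16*(-22 + ((1/18)*(-1))*(-9)) = 16*(-22 - 1/18*(-9)) = 16*(-22 + ½) = 16*(-43/2) = -344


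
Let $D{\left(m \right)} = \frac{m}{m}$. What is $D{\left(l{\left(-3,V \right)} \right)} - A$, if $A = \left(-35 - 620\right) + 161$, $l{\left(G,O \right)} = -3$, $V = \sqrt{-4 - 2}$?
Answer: $495$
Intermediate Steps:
$V = i \sqrt{6}$ ($V = \sqrt{-6} = i \sqrt{6} \approx 2.4495 i$)
$D{\left(m \right)} = 1$
$A = -494$ ($A = -655 + 161 = -494$)
$D{\left(l{\left(-3,V \right)} \right)} - A = 1 - -494 = 1 + 494 = 495$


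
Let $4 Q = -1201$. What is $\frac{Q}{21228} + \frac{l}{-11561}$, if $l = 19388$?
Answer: $- \frac{1660158617}{981667632} \approx -1.6912$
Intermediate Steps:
$Q = - \frac{1201}{4}$ ($Q = \frac{1}{4} \left(-1201\right) = - \frac{1201}{4} \approx -300.25$)
$\frac{Q}{21228} + \frac{l}{-11561} = - \frac{1201}{4 \cdot 21228} + \frac{19388}{-11561} = \left(- \frac{1201}{4}\right) \frac{1}{21228} + 19388 \left(- \frac{1}{11561}\right) = - \frac{1201}{84912} - \frac{19388}{11561} = - \frac{1660158617}{981667632}$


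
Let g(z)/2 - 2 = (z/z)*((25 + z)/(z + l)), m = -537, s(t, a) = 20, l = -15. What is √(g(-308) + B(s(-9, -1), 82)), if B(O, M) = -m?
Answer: √56624807/323 ≈ 23.297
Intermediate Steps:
g(z) = 4 + 2*(25 + z)/(-15 + z) (g(z) = 4 + 2*((z/z)*((25 + z)/(z - 15))) = 4 + 2*(1*((25 + z)/(-15 + z))) = 4 + 2*((25 + z)/(-15 + z)) = 4 + 2*(25 + z)/(-15 + z))
B(O, M) = 537 (B(O, M) = -1*(-537) = 537)
√(g(-308) + B(s(-9, -1), 82)) = √(2*(-5 + 3*(-308))/(-15 - 308) + 537) = √(2*(-5 - 924)/(-323) + 537) = √(2*(-1/323)*(-929) + 537) = √(1858/323 + 537) = √(175309/323) = √56624807/323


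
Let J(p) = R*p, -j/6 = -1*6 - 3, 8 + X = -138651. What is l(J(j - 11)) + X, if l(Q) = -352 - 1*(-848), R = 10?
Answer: -138163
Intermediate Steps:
X = -138659 (X = -8 - 138651 = -138659)
j = 54 (j = -6*(-1*6 - 3) = -6*(-6 - 3) = -6*(-9) = 54)
J(p) = 10*p
l(Q) = 496 (l(Q) = -352 + 848 = 496)
l(J(j - 11)) + X = 496 - 138659 = -138163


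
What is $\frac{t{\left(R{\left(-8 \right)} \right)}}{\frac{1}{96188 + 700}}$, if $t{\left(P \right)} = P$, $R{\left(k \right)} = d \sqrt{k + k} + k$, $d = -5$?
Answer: $-775104 - 1937760 i \approx -7.751 \cdot 10^{5} - 1.9378 \cdot 10^{6} i$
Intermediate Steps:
$R{\left(k \right)} = k - 5 \sqrt{2} \sqrt{k}$ ($R{\left(k \right)} = - 5 \sqrt{k + k} + k = - 5 \sqrt{2 k} + k = - 5 \sqrt{2} \sqrt{k} + k = k - 5 \sqrt{2} \sqrt{k}$)
$\frac{t{\left(R{\left(-8 \right)} \right)}}{\frac{1}{96188 + 700}} = \frac{-8 - 5 \sqrt{2} \sqrt{-8}}{\frac{1}{96188 + 700}} = \frac{-8 - 5 \sqrt{2} \cdot 2 i \sqrt{2}}{\frac{1}{96888}} = \left(-8 - 20 i\right) \frac{1}{\frac{1}{96888}} = \left(-8 - 20 i\right) 96888 = -775104 - 1937760 i$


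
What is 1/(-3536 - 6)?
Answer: -1/3542 ≈ -0.00028233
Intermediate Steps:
1/(-3536 - 6) = 1/(-3542) = -1/3542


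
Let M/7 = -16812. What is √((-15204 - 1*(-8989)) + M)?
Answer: I*√123899 ≈ 351.99*I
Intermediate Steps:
M = -117684 (M = 7*(-16812) = -117684)
√((-15204 - 1*(-8989)) + M) = √((-15204 - 1*(-8989)) - 117684) = √((-15204 + 8989) - 117684) = √(-6215 - 117684) = √(-123899) = I*√123899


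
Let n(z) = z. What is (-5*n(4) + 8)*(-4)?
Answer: 48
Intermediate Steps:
(-5*n(4) + 8)*(-4) = (-5*4 + 8)*(-4) = (-20 + 8)*(-4) = -12*(-4) = 48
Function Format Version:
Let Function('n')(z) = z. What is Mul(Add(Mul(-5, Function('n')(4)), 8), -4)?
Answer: 48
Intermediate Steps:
Mul(Add(Mul(-5, Function('n')(4)), 8), -4) = Mul(Add(Mul(-5, 4), 8), -4) = Mul(Add(-20, 8), -4) = Mul(-12, -4) = 48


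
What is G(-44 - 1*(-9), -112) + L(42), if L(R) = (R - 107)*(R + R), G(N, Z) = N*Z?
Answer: -1540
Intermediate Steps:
L(R) = 2*R*(-107 + R) (L(R) = (-107 + R)*(2*R) = 2*R*(-107 + R))
G(-44 - 1*(-9), -112) + L(42) = (-44 - 1*(-9))*(-112) + 2*42*(-107 + 42) = (-44 + 9)*(-112) + 2*42*(-65) = -35*(-112) - 5460 = 3920 - 5460 = -1540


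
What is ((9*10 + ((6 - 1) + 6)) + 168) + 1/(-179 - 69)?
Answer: 66711/248 ≈ 269.00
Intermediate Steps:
((9*10 + ((6 - 1) + 6)) + 168) + 1/(-179 - 69) = ((90 + (5 + 6)) + 168) + 1/(-248) = ((90 + 11) + 168) - 1/248 = (101 + 168) - 1/248 = 269 - 1/248 = 66711/248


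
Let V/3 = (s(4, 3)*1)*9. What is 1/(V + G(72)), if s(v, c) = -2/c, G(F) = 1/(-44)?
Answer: -44/793 ≈ -0.055485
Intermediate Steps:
G(F) = -1/44
V = -18 (V = 3*((-2/3*1)*9) = 3*((-2*⅓*1)*9) = 3*(-⅔*1*9) = 3*(-⅔*9) = 3*(-6) = -18)
1/(V + G(72)) = 1/(-18 - 1/44) = 1/(-793/44) = -44/793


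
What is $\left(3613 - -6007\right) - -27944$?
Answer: $37564$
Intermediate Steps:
$\left(3613 - -6007\right) - -27944 = \left(3613 + 6007\right) + 27944 = 9620 + 27944 = 37564$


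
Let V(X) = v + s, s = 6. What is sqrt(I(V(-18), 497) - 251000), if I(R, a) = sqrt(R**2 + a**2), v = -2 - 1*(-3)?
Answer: sqrt(-251000 + 7*sqrt(5042)) ≈ 500.5*I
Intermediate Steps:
v = 1 (v = -2 + 3 = 1)
V(X) = 7 (V(X) = 1 + 6 = 7)
sqrt(I(V(-18), 497) - 251000) = sqrt(sqrt(7**2 + 497**2) - 251000) = sqrt(sqrt(49 + 247009) - 251000) = sqrt(sqrt(247058) - 251000) = sqrt(7*sqrt(5042) - 251000) = sqrt(-251000 + 7*sqrt(5042))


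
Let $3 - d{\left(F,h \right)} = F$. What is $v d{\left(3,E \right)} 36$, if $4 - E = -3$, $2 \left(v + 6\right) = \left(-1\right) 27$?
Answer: $0$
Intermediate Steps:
$v = - \frac{39}{2}$ ($v = -6 + \frac{\left(-1\right) 27}{2} = -6 + \frac{1}{2} \left(-27\right) = -6 - \frac{27}{2} = - \frac{39}{2} \approx -19.5$)
$E = 7$ ($E = 4 - -3 = 4 + 3 = 7$)
$d{\left(F,h \right)} = 3 - F$
$v d{\left(3,E \right)} 36 = - \frac{39 \left(3 - 3\right)}{2} \cdot 36 = \left(- \frac{39}{2}\right) 0 \cdot 36 = 0 \cdot 36 = 0$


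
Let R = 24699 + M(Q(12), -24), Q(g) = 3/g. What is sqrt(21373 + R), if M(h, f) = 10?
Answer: sqrt(46082) ≈ 214.67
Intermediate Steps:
R = 24709 (R = 24699 + 10 = 24709)
sqrt(21373 + R) = sqrt(21373 + 24709) = sqrt(46082)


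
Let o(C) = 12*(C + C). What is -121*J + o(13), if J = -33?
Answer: 4305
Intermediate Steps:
o(C) = 24*C (o(C) = 12*(2*C) = 24*C)
-121*J + o(13) = -121*(-33) + 24*13 = 3993 + 312 = 4305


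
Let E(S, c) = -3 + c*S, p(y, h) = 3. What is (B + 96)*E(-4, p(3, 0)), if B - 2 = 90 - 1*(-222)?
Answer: -6150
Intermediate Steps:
B = 314 (B = 2 + (90 - 1*(-222)) = 2 + (90 + 222) = 2 + 312 = 314)
E(S, c) = -3 + S*c
(B + 96)*E(-4, p(3, 0)) = (314 + 96)*(-3 - 4*3) = 410*(-3 - 12) = 410*(-15) = -6150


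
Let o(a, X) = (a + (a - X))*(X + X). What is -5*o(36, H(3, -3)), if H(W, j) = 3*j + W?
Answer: 4680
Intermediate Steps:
H(W, j) = W + 3*j
o(a, X) = 2*X*(-X + 2*a) (o(a, X) = (-X + 2*a)*(2*X) = 2*X*(-X + 2*a))
-5*o(36, H(3, -3)) = -10*(3 + 3*(-3))*(-(3 + 3*(-3)) + 2*36) = -10*(3 - 9)*(-(3 - 9) + 72) = -10*(-6)*(-1*(-6) + 72) = -10*(-6)*(6 + 72) = -10*(-6)*78 = -5*(-936) = 4680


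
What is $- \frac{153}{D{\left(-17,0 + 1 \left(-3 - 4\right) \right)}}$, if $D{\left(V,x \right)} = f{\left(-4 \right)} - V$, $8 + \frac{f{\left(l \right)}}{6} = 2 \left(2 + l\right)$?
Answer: $\frac{153}{55} \approx 2.7818$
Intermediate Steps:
$f{\left(l \right)} = -24 + 12 l$ ($f{\left(l \right)} = -48 + 6 \cdot 2 \left(2 + l\right) = -48 + 6 \left(4 + 2 l\right) = -48 + \left(24 + 12 l\right) = -24 + 12 l$)
$D{\left(V,x \right)} = -72 - V$ ($D{\left(V,x \right)} = \left(-24 + 12 \left(-4\right)\right) - V = \left(-24 - 48\right) - V = -72 - V$)
$- \frac{153}{D{\left(-17,0 + 1 \left(-3 - 4\right) \right)}} = - \frac{153}{-72 - -17} = - \frac{153}{-72 + 17} = - \frac{153}{-55} = \left(-153\right) \left(- \frac{1}{55}\right) = \frac{153}{55}$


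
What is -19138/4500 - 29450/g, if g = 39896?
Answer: -112006831/22441500 ≈ -4.9911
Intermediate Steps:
-19138/4500 - 29450/g = -19138/4500 - 29450/39896 = -19138*1/4500 - 29450*1/39896 = -9569/2250 - 14725/19948 = -112006831/22441500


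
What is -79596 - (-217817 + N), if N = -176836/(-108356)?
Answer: 3744224460/27089 ≈ 1.3822e+5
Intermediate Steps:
N = 44209/27089 (N = -176836*(-1/108356) = 44209/27089 ≈ 1.6320)
-79596 - (-217817 + N) = -79596 - (-217817 + 44209/27089) = -79596 - 1*(-5900400504/27089) = -79596 + 5900400504/27089 = 3744224460/27089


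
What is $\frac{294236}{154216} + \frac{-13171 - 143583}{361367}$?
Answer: $\frac{20538301437}{13932143318} \approx 1.4742$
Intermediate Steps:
$\frac{294236}{154216} + \frac{-13171 - 143583}{361367} = 294236 \cdot \frac{1}{154216} + \left(-13171 - 143583\right) \frac{1}{361367} = \frac{73559}{38554} - \frac{156754}{361367} = \frac{20538301437}{13932143318}$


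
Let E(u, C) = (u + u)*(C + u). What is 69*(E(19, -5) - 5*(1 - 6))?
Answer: 38433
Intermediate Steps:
E(u, C) = 2*u*(C + u) (E(u, C) = (2*u)*(C + u) = 2*u*(C + u))
69*(E(19, -5) - 5*(1 - 6)) = 69*(2*19*(-5 + 19) - 5*(1 - 6)) = 69*(2*19*14 - 5*(-5)) = 69*(532 + 25) = 69*557 = 38433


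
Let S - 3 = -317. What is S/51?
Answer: -314/51 ≈ -6.1569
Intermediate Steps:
S = -314 (S = 3 - 317 = -314)
S/51 = -314/51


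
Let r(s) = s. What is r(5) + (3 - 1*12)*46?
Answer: -409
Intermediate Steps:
r(5) + (3 - 1*12)*46 = 5 + (3 - 1*12)*46 = 5 + (3 - 12)*46 = 5 - 9*46 = 5 - 414 = -409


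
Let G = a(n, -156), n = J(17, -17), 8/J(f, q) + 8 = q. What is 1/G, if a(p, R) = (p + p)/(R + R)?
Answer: 975/2 ≈ 487.50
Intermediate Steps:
J(f, q) = 8/(-8 + q)
n = -8/25 (n = 8/(-8 - 17) = 8/(-25) = 8*(-1/25) = -8/25 ≈ -0.32000)
a(p, R) = p/R (a(p, R) = (2*p)/((2*R)) = (2*p)*(1/(2*R)) = p/R)
G = 2/975 (G = -8/25/(-156) = -8/25*(-1/156) = 2/975 ≈ 0.0020513)
1/G = 1/(2/975) = 975/2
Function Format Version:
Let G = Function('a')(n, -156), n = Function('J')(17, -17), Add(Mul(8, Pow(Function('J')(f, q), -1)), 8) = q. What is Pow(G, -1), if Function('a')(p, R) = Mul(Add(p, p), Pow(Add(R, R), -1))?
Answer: Rational(975, 2) ≈ 487.50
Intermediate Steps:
Function('J')(f, q) = Mul(8, Pow(Add(-8, q), -1))
n = Rational(-8, 25) (n = Mul(8, Pow(Add(-8, -17), -1)) = Mul(8, Pow(-25, -1)) = Mul(8, Rational(-1, 25)) = Rational(-8, 25) ≈ -0.32000)
Function('a')(p, R) = Mul(p, Pow(R, -1)) (Function('a')(p, R) = Mul(Mul(2, p), Pow(Mul(2, R), -1)) = Mul(Mul(2, p), Mul(Rational(1, 2), Pow(R, -1))) = Mul(p, Pow(R, -1)))
G = Rational(2, 975) (G = Mul(Rational(-8, 25), Pow(-156, -1)) = Mul(Rational(-8, 25), Rational(-1, 156)) = Rational(2, 975) ≈ 0.0020513)
Pow(G, -1) = Pow(Rational(2, 975), -1) = Rational(975, 2)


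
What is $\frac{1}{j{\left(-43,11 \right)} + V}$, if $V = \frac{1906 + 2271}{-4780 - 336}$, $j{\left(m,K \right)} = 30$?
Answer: $\frac{5116}{149303} \approx 0.034266$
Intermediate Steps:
$V = - \frac{4177}{5116}$ ($V = \frac{4177}{-4780 - 336} = \frac{4177}{-5116} = 4177 \left(- \frac{1}{5116}\right) = - \frac{4177}{5116} \approx -0.81646$)
$\frac{1}{j{\left(-43,11 \right)} + V} = \frac{1}{30 - \frac{4177}{5116}} = \frac{1}{\frac{149303}{5116}} = \frac{5116}{149303}$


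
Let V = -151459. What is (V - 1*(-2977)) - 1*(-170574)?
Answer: 22092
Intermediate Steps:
(V - 1*(-2977)) - 1*(-170574) = (-151459 - 1*(-2977)) - 1*(-170574) = (-151459 + 2977) + 170574 = -148482 + 170574 = 22092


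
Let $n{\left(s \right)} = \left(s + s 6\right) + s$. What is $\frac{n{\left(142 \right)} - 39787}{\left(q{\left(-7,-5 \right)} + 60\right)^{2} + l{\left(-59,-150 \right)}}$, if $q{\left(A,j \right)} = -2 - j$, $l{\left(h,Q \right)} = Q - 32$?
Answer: $- \frac{38651}{3787} \approx -10.206$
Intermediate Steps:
$n{\left(s \right)} = 8 s$ ($n{\left(s \right)} = \left(s + 6 s\right) + s = 7 s + s = 8 s$)
$l{\left(h,Q \right)} = -32 + Q$
$\frac{n{\left(142 \right)} - 39787}{\left(q{\left(-7,-5 \right)} + 60\right)^{2} + l{\left(-59,-150 \right)}} = \frac{8 \cdot 142 - 39787}{\left(\left(-2 - -5\right) + 60\right)^{2} - 182} = \frac{1136 - 39787}{\left(\left(-2 + 5\right) + 60\right)^{2} - 182} = - \frac{38651}{\left(3 + 60\right)^{2} - 182} = - \frac{38651}{63^{2} - 182} = - \frac{38651}{3969 - 182} = - \frac{38651}{3787}$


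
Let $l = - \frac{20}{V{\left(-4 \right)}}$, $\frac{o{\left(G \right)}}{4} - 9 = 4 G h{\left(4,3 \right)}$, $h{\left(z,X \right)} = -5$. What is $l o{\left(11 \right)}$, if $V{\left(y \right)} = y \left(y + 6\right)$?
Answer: $-2110$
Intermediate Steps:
$V{\left(y \right)} = y \left(6 + y\right)$
$o{\left(G \right)} = 36 - 80 G$ ($o{\left(G \right)} = 36 + 4 \cdot 4 G \left(-5\right) = 36 + 4 \left(- 20 G\right) = 36 - 80 G$)
$l = \frac{5}{2}$ ($l = - \frac{20}{\left(-4\right) \left(6 - 4\right)} = - \frac{20}{\left(-4\right) 2} = - \frac{20}{-8} = \left(-20\right) \left(- \frac{1}{8}\right) = \frac{5}{2} \approx 2.5$)
$l o{\left(11 \right)} = \frac{5 \left(36 - 880\right)}{2} = \frac{5}{2} \left(-844\right) = -2110$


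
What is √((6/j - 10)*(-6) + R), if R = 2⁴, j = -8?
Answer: √322/2 ≈ 8.9722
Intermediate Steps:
R = 16
√((6/j - 10)*(-6) + R) = √((6/(-8) - 10)*(-6) + 16) = √((6*(-⅛) - 10)*(-6) + 16) = √((-¾ - 10)*(-6) + 16) = √(-43/4*(-6) + 16) = √(129/2 + 16) = √(161/2) = √322/2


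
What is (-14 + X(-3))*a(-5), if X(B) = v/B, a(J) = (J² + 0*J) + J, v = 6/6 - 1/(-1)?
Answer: -880/3 ≈ -293.33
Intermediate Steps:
v = 2 (v = 6*(⅙) - 1*(-1) = 1 + 1 = 2)
a(J) = J + J² (a(J) = (J² + 0) + J = J² + J = J + J²)
X(B) = 2/B
(-14 + X(-3))*a(-5) = (-14 + 2/(-3))*(-5*(1 - 5)) = (-14 + 2*(-⅓))*(-5*(-4)) = (-14 - ⅔)*20 = -44/3*20 = -880/3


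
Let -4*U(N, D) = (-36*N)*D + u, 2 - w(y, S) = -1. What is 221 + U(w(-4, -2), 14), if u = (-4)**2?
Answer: 595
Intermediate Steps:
w(y, S) = 3 (w(y, S) = 2 - 1*(-1) = 2 + 1 = 3)
u = 16
U(N, D) = -4 + 9*D*N (U(N, D) = -((-36*N)*D + 16)/4 = -(-36*D*N + 16)/4 = -(16 - 36*D*N)/4 = -4 + 9*D*N)
221 + U(w(-4, -2), 14) = 221 + (-4 + 9*14*3) = 221 + (-4 + 378) = 221 + 374 = 595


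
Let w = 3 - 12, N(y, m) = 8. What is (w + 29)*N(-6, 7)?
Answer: 160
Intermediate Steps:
w = -9
(w + 29)*N(-6, 7) = (-9 + 29)*8 = 20*8 = 160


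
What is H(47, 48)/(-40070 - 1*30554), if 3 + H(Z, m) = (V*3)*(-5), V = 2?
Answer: 33/70624 ≈ 0.00046726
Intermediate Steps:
H(Z, m) = -33 (H(Z, m) = -3 + (2*3)*(-5) = -3 + 6*(-5) = -3 - 30 = -33)
H(47, 48)/(-40070 - 1*30554) = -33/(-40070 - 1*30554) = -33/(-40070 - 30554) = -33/(-70624) = -33*(-1/70624) = 33/70624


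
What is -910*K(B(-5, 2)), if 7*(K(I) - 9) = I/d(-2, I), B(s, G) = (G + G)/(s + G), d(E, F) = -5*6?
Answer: -73762/9 ≈ -8195.8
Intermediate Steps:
d(E, F) = -30
B(s, G) = 2*G/(G + s) (B(s, G) = (2*G)/(G + s) = 2*G/(G + s))
K(I) = 9 - I/210 (K(I) = 9 + (I/(-30))/7 = 9 + (I*(-1/30))/7 = 9 + (-I/30)/7 = 9 - I/210)
-910*K(B(-5, 2)) = -910*(9 - 2/(105*(2 - 5))) = -910*(9 - 2/(105*(-3))) = -910*(9 - 2*(-1)/(105*3)) = -910*(9 - 1/210*(-4/3)) = -910*(9 + 2/315) = -910*2837/315 = -73762/9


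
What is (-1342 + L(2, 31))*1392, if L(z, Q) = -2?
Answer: -1870848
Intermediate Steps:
(-1342 + L(2, 31))*1392 = (-1342 - 2)*1392 = -1344*1392 = -1870848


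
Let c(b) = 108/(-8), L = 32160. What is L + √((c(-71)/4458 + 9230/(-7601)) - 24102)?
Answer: 32160 + I*√3075063587905164559/11295086 ≈ 32160.0 + 155.25*I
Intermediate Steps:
c(b) = -27/2 (c(b) = 108*(-⅛) = -27/2)
L + √((c(-71)/4458 + 9230/(-7601)) - 24102) = 32160 + √((-27/2/4458 + 9230/(-7601)) - 24102) = 32160 + √((-27/2*1/4458 + 9230*(-1/7601)) - 24102) = 32160 + √((-9/2972 - 9230/7601) - 24102) = 32160 + √(-27499969/22590172 - 24102) = 32160 + √(-544495825513/22590172) = 32160 + I*√3075063587905164559/11295086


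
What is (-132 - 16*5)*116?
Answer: -24592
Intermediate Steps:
(-132 - 16*5)*116 = (-132 - 80)*116 = -212*116 = -24592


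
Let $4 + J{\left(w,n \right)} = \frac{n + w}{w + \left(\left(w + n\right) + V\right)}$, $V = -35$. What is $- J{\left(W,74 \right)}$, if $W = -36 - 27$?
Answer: $\frac{359}{87} \approx 4.1264$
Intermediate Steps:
$W = -63$
$J{\left(w,n \right)} = -4 + \frac{n + w}{-35 + n + 2 w}$ ($J{\left(w,n \right)} = -4 + \frac{n + w}{w - \left(35 - n - w\right)} = -4 + \frac{n + w}{w + \left(-35 + n + w\right)} = -4 + \frac{n + w}{-35 + n + 2 w}$)
$- J{\left(W,74 \right)} = - \frac{140 - -441 - 222}{-35 + 74 + 2 \left(-63\right)} = - \frac{140 + 441 - 222}{-35 + 74 - 126} = - \frac{359}{-87} = - \frac{\left(-1\right) 359}{87} = \left(-1\right) \left(- \frac{359}{87}\right) = \frac{359}{87}$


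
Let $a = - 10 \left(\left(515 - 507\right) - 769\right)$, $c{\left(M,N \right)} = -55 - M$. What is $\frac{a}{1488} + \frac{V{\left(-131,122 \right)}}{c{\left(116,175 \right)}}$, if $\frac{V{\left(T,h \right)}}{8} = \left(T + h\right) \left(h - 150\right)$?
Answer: $- \frac{94361}{14136} \approx -6.6752$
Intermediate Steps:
$V{\left(T,h \right)} = 8 \left(-150 + h\right) \left(T + h\right)$ ($V{\left(T,h \right)} = 8 \left(T + h\right) \left(h - 150\right) = 8 \left(T + h\right) \left(-150 + h\right) = 8 \left(-150 + h\right) \left(T + h\right)$)
$a = 7610$ ($a = - 10 \left(8 - 769\right) = \left(-10\right) \left(-761\right) = 7610$)
$\frac{a}{1488} + \frac{V{\left(-131,122 \right)}}{c{\left(116,175 \right)}} = \frac{7610}{1488} + \frac{\left(-1200\right) \left(-131\right) - 146400 + 8 \cdot 122^{2} + 8 \left(-131\right) 122}{-55 - 116} = 7610 \cdot \frac{1}{1488} + \frac{157200 - 146400 + 8 \cdot 14884 - 127856}{-55 - 116} = \frac{3805}{744} + \frac{157200 - 146400 + 119072 - 127856}{-171} = \frac{3805}{744} + 2016 \left(- \frac{1}{171}\right) = \frac{3805}{744} - \frac{224}{19} = - \frac{94361}{14136}$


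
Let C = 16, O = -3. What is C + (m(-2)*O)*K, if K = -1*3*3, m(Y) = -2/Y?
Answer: 43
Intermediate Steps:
K = -9 (K = -3*3 = -9)
C + (m(-2)*O)*K = 16 + (-2/(-2)*(-3))*(-9) = 16 + (-2*(-½)*(-3))*(-9) = 16 + (1*(-3))*(-9) = 16 - 3*(-9) = 16 + 27 = 43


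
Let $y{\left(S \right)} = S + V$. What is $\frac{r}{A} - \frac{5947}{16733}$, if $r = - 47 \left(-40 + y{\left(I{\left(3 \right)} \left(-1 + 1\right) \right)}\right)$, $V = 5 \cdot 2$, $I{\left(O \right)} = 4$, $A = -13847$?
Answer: $- \frac{105941639}{231701851} \approx -0.45723$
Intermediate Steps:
$V = 10$
$y{\left(S \right)} = 10 + S$ ($y{\left(S \right)} = S + 10 = 10 + S$)
$r = 1410$ ($r = - 47 \left(-40 + \left(10 + 4 \left(-1 + 1\right)\right)\right) = - 47 \left(-40 + \left(10 + 4 \cdot 0\right)\right) = - 47 \left(-40 + \left(10 + 0\right)\right) = - 47 \left(-40 + 10\right) = \left(-47\right) \left(-30\right) = 1410$)
$\frac{r}{A} - \frac{5947}{16733} = \frac{1410}{-13847} - \frac{5947}{16733} = 1410 \left(- \frac{1}{13847}\right) - \frac{5947}{16733} = - \frac{1410}{13847} - \frac{5947}{16733} = - \frac{105941639}{231701851}$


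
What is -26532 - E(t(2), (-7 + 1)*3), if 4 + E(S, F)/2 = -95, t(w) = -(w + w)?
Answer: -26334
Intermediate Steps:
t(w) = -2*w
E(S, F) = -198 (E(S, F) = -8 + 2*(-95) = -8 - 190 = -198)
-26532 - E(t(2), (-7 + 1)*3) = -26532 - 1*(-198) = -26532 + 198 = -26334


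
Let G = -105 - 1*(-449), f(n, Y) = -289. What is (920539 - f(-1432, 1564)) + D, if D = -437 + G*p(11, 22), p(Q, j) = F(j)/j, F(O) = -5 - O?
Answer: 10119657/11 ≈ 9.1997e+5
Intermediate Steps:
G = 344 (G = -105 + 449 = 344)
p(Q, j) = (-5 - j)/j
D = -9451/11 (D = -437 + 344*((-5 - 1*22)/22) = -437 + 344*((-5 - 22)/22) = -437 + 344*((1/22)*(-27)) = -437 + 344*(-27/22) = -437 - 4644/11 = -9451/11 ≈ -859.18)
(920539 - f(-1432, 1564)) + D = (920539 - 1*(-289)) - 9451/11 = (920539 + 289) - 9451/11 = 920828 - 9451/11 = 10119657/11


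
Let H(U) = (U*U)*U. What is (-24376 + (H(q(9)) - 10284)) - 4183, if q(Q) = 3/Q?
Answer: -1048760/27 ≈ -38843.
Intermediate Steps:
H(U) = U³ (H(U) = U²*U = U³)
(-24376 + (H(q(9)) - 10284)) - 4183 = (-24376 + ((3/9)³ - 10284)) - 4183 = (-24376 + ((3*(⅑))³ - 10284)) - 4183 = (-24376 + ((⅓)³ - 10284)) - 4183 = (-24376 + (1/27 - 10284)) - 4183 = (-24376 - 277667/27) - 4183 = -935819/27 - 4183 = -1048760/27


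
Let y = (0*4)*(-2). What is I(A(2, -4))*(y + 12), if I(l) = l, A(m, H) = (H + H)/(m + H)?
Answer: 48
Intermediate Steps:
A(m, H) = 2*H/(H + m) (A(m, H) = (2*H)/(H + m) = 2*H/(H + m))
y = 0 (y = 0*(-2) = 0)
I(A(2, -4))*(y + 12) = (2*(-4)/(-4 + 2))*(0 + 12) = (2*(-4)/(-2))*12 = (2*(-4)*(-½))*12 = 4*12 = 48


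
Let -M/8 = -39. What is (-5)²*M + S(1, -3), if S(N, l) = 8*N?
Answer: 7808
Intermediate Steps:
M = 312 (M = -8*(-39) = 312)
(-5)²*M + S(1, -3) = (-5)²*312 + 8*1 = 25*312 + 8 = 7800 + 8 = 7808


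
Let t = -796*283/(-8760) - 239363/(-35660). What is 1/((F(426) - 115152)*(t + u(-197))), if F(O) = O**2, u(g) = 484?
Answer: 650795/22290746270033 ≈ 2.9196e-8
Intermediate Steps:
t = 253246919/7809540 (t = -225268*(-1/8760) - 239363*(-1/35660) = 56317/2190 + 239363/35660 = 253246919/7809540 ≈ 32.428)
1/((F(426) - 115152)*(t + u(-197))) = 1/((426**2 - 115152)*(253246919/7809540 + 484)) = 1/((181476 - 115152)*(4033064279/7809540)) = 1/(66324*(4033064279/7809540)) = 1/(22290746270033/650795) = 650795/22290746270033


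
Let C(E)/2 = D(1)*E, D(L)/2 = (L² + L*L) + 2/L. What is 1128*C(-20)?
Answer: -360960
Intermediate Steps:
D(L) = 4/L + 4*L² (D(L) = 2*((L² + L*L) + 2/L) = 2*((L² + L²) + 2/L) = 2*(2*L² + 2/L) = 2*(2/L + 2*L²) = 4/L + 4*L²)
C(E) = 16*E (C(E) = 2*((4*(1 + 1³)/1)*E) = 2*((4*1*(1 + 1))*E) = 2*((4*1*2)*E) = 2*(8*E) = 16*E)
1128*C(-20) = 1128*(16*(-20)) = 1128*(-320) = -360960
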